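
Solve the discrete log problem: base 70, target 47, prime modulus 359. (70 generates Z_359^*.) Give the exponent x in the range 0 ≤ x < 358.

192

Baby-step giant-step with m = ceil(sqrt(358)) = 19.
Baby table (70^j mod 359 for j=0..18):
  0:1  1:70  2:233  3:155  4:80  5:215  6:331  7:194
  8:297  9:327  10:273  11:83  12:66  13:312  14:300  15:178
  16:254  17:189  18:306
Giant step factor: 70^(-19) ≡ 356 (mod 359).
Scan 47·356^i mod 359 for i = 0, 1, …:
  i=0: 47   i=1: 218   i=2: 64   i=3: 167
  i=4: 217   i=5: 67   i=6: 158   i=7: 244
  i=8: 345   i=9: 42   i=10: 233
Match at i=10, j=2: x = 10·19 + 2 = 192.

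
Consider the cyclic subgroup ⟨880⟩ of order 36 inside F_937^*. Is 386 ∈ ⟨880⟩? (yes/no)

386 ∈ ⟨880⟩ iff 386^36 ≡ 1 (mod 937), since |⟨880⟩| = 36.
386^36 mod 937 = 1.
Since 1 = 1, 386 lies in the subgroup.

yes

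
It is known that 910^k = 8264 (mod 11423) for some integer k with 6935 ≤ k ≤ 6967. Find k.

6941

Compute 910^6935 mod 11423 = 5333, then multiply by 910 repeatedly:
  910^6935=5333  910^6936=9678  910^6937=11270  910^6938=9269  910^6939=4616
  910^6940=8319  910^6941=8264
Found 8264 at exponent 6941.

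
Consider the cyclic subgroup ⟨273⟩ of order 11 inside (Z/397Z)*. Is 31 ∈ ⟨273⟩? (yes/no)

yes

⟨273⟩ has order 11; its elements mod 397 are {1, 16, 31, 99, 126, 167, 256, 273, 290, 333, 393}.
31 is in this set.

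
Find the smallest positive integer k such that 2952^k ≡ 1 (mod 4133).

4132

The order of 2952 must divide p − 1 = 4132 = 2^2 · 1033.
Divisors: 1, 2, 4, 1033, 2066, 4132.
Check each in increasing order: 2952^1 ≡ 2952;  2952^2 ≡ 1940;  2952^4 ≡ 2570;  2952^1033 ≡ 733;  2952^2066 ≡ 4132;  2952^4132 ≡ 1.
Smallest exponent giving 1 is 4132.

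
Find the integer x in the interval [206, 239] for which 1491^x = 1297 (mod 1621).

224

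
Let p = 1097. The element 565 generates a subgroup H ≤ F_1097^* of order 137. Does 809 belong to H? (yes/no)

no

809 ∈ ⟨565⟩ iff 809^137 ≡ 1 (mod 1097), since |⟨565⟩| = 137.
809^137 mod 1097 = 341.
Since 341 ≠ 1, 809 does not lie in the subgroup.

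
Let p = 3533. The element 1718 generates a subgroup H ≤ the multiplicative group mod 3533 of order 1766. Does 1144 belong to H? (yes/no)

1144 ∈ ⟨1718⟩ iff 1144^1766 ≡ 1 (mod 3533), since |⟨1718⟩| = 1766.
1144^1766 mod 3533 = 1.
Since 1 = 1, 1144 lies in the subgroup.

yes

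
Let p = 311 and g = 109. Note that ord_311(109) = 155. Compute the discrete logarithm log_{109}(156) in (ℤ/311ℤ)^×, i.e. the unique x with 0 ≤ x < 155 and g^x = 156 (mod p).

Baby-step giant-step with m = ceil(sqrt(155)) = 13.
Baby table (109^j mod 311 for j=0..12):
  0:1  1:109  2:63  3:25  4:237  5:20  6:3  7:16
  8:189  9:75  10:89  11:60  12:9
Giant step factor: 109^(-13) ≡ 162 (mod 311).
Scan 156·162^i mod 311 for i = 0, 1, …:
  i=0: 156   i=1: 81   i=2: 60
Match at i=2, j=11: x = 2·13 + 11 = 37.

37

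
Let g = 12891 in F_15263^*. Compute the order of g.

7631

The order of 12891 must divide p − 1 = 15262 = 2 · 13 · 587.
Divisors: 1, 2, 13, 26, 587, 1174, 7631, 15262.
Check each in increasing order: 12891^1 ≡ 12891;  12891^2 ≡ 9600;  12891^13 ≡ 1272;  12891^26 ≡ 106;  12891^587 ≡ 126;  12891^1174 ≡ 613;  12891^7631 ≡ 1.
Smallest exponent giving 1 is 7631.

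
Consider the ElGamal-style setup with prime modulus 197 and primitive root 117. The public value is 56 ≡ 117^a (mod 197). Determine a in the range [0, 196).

127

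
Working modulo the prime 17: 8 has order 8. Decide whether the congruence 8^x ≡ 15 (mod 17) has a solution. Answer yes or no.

yes

⟨8⟩ has order 8; its elements mod 17 are {1, 2, 4, 8, 9, 13, 15, 16}.
15 is in this set.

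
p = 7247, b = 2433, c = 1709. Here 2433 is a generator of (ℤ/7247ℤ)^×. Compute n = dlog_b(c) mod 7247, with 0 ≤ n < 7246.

5061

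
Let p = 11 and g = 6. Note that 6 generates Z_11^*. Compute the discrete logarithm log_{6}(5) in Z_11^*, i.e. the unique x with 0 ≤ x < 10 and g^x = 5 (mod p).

6

Successive powers of 6 modulo 11:
  6^0=1  6^1=6  6^2=3  6^3=7  6^4=9  6^5=10
  6^6=5
So 6^6 ≡ 5 (mod 11), giving x = 6.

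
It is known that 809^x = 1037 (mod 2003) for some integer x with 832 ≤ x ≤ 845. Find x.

Compute 809^832 mod 2003 = 1769, then multiply by 809 repeatedly:
  809^832=1769  809^833=979  809^834=826  809^835=1235  809^836=1621
  809^837=1427  809^838=715  809^839=1571  809^840=1037
Found 1037 at exponent 840.

840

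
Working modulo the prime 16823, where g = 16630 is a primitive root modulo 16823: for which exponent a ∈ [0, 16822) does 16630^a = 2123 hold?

Baby-step giant-step with m = ceil(sqrt(16822)) = 130.
Baby table (16630^j mod 16823 for j=0..129):
  0:1  1:16630  2:3603  3:11187  4:11076  5:15676  6:2672  7:5817
  8:4460  9:14016  10:3415  11:13825  12:6632  13:15395  14:6436  15:2754
  16:6814  17:13915  18:6085  19:3205  20:3886  21:7037  22:4522  23:2050
  24:8102  25:853  26:3601  27:11573  28:3870  29:10125  30:14166  31:8111
  32:15939  33:2382  34:11318  35:2616  36:16625  37:4568  38:9995  39:5610
  40:10765  41:8407  42:9280  43:9021  44:8539  45:627  46:13573  47:4799
  48:15881  49:13576  50:4220  51:9867  52:13491  53:3802  54:6426  55:4684
  56:4430  57:2983  58:13086  59:14675  60:10812  61:16159  62:10391  63:13297
  64:7598  65:14010  66:4573  67:9030  68:6802  69:16231  70:13318  71:3545
  72:5558  73:3978  74:6104  75:16361  76:5051  77:891  78:13090  79:13903
  80:8401  81:10438  82:4226  83:8709  84:1463  85:3632  86:5590  87:14625
  88:3639  89:4239  90:6200  91:14656  92:14479  93:14994  94:16537  95:4729
  96:12568  97:13711  98:11811  99:8405  100:9666  101:1815  102:2988  103:12121
  104:15867  105:16278  106:4247  107:4656  108:9834  109:3037  110:2664  111:7361
  112:9282  113:8635  114:15745  115:6178  116:2079  117:2505  118:4402  119:8387
  120:13140  121:4253  122:3498  123:14629  124:2867  125:1828  126:479  127:8491
  128:9891  129:8859
Giant step factor: 16630^(-130) ≡ 8025 (mod 16823).
Scan 2123·8025^i mod 16823 for i = 0, 1, …:
  i=0: 2123   i=1: 12199   i=2: 3938   i=3: 8856
  i=4: 9048   i=5: 2132   i=6: 309   i=7: 6744
  i=8: 1009   i=9: 5362     …   i=17: 1859
  i=18: 13297
Match at i=18, j=63: a = 18·130 + 63 = 2403.

2403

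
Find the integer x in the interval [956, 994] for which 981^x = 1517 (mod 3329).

960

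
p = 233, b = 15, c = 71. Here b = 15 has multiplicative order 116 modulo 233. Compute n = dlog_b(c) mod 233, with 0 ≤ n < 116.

Baby-step giant-step with m = ceil(sqrt(116)) = 11.
Baby table (15^j mod 233 for j=0..10):
  0:1  1:15  2:225  3:113  4:64  5:28  6:187  7:9
  8:135  9:161  10:85
Giant step factor: 15^(-11) ≡ 197 (mod 233).
Scan 71·197^i mod 233 for i = 0, 1, …:
  i=0: 71   i=1: 7   i=2: 214   i=3: 218
  i=4: 74   i=5: 132   i=6: 141   i=7: 50
  i=8: 64
Match at i=8, j=4: n = 8·11 + 4 = 92.

92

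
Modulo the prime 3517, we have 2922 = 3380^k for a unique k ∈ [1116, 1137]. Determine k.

1124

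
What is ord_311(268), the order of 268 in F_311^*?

The order of 268 must divide p − 1 = 310 = 2 · 5 · 31.
Divisors: 1, 2, 5, 10, 31, 62, 155, 310.
Check each in increasing order: 268^1 ≡ 268;  268^2 ≡ 294;  268^5 ≡ 13;  268^10 ≡ 169;  268^31 ≡ 216;  268^62 ≡ 6;  268^155 ≡ 1.
Smallest exponent giving 1 is 155.

155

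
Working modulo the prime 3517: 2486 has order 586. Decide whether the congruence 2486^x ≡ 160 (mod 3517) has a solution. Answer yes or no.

yes

160 ∈ ⟨2486⟩ iff 160^586 ≡ 1 (mod 3517), since |⟨2486⟩| = 586.
160^586 mod 3517 = 1.
Since 1 = 1, 160 lies in the subgroup.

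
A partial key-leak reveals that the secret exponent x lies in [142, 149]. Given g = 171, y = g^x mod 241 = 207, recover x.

Compute 171^142 mod 241 = 221, then multiply by 171 repeatedly:
  171^142=221  171^143=195  171^144=87  171^145=176  171^146=212
  171^147=102  171^148=90  171^149=207
Found 207 at exponent 149.

149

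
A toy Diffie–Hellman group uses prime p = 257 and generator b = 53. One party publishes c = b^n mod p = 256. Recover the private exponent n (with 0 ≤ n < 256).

128

Baby-step giant-step with m = ceil(sqrt(256)) = 16.
Baby table (53^j mod 257 for j=0..15):
  0:1  1:53  2:239  3:74  4:67  5:210  6:79  7:75
  8:120  9:192  10:153  11:142  12:73  13:14  14:228  15:5
Giant step factor: 53^(-16) ≡ 225 (mod 257).
Scan 256·225^i mod 257 for i = 0, 1, …:
  i=0: 256   i=1: 32   i=2: 4   i=3: 129
  i=4: 241   i=5: 255   i=6: 64   i=7: 8
  i=8: 1
Match at i=8, j=0: n = 8·16 + 0 = 128.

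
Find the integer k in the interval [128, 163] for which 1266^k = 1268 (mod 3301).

132

Compute 1266^128 mod 3301 = 3075, then multiply by 1266 repeatedly:
  1266^128=3075  1266^129=1071  1266^130=2476  1266^131=1967  1266^132=1268
Found 1268 at exponent 132.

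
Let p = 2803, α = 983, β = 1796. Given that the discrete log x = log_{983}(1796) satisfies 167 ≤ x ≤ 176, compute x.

Compute 983^167 mod 2803 = 2552, then multiply by 983 repeatedly:
  983^167=2552  983^168=2734  983^169=2248  983^170=1020  983^171=1989
  983^172=1496  983^173=1796
Found 1796 at exponent 173.

173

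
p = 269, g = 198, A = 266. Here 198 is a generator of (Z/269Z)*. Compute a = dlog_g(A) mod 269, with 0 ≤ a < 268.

219

Baby-step giant-step with m = ceil(sqrt(268)) = 17.
Baby table (198^j mod 269 for j=0..16):
  0:1  1:198  2:199  3:128  4:58  5:186  6:244  7:161
  8:136  9:28  10:164  11:192  12:87  13:10  14:97  15:107
  16:204
Giant step factor: 198^(-17) ≡ 237 (mod 269).
Scan 266·237^i mod 269 for i = 0, 1, …:
  i=0: 266   i=1: 96   i=2: 156   i=3: 119
  i=4: 227   i=5: 268   i=6: 32   i=7: 52
  i=8: 219   i=9: 255   i=10: 179   i=11: 190
  i=12: 107
Match at i=12, j=15: a = 12·17 + 15 = 219.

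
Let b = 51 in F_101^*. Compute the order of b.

100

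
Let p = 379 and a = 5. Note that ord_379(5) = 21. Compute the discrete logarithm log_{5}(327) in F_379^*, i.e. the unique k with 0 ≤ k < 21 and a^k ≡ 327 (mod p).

Successive powers of 5 modulo 379:
  5^0=1  5^1=5  5^2=25  5^3=125  5^4=246  5^5=93
  5^6=86  5^7=51  5^8=255  5^9=138  5^10=311  5^11=39
  5^12=195  5^13=217  5^14=327
So 5^14 ≡ 327 (mod 379), giving k = 14.

14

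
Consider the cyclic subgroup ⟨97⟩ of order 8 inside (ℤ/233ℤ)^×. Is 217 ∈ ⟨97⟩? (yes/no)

217 ∈ ⟨97⟩ iff 217^8 ≡ 1 (mod 233), since |⟨97⟩| = 8.
217^8 mod 233 = 8.
Since 8 ≠ 1, 217 does not lie in the subgroup.

no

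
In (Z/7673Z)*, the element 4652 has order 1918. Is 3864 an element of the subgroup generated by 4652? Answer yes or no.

yes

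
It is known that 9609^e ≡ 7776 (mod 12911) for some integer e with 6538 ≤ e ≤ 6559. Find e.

6550

Compute 9609^6538 mod 12911 = 10150, then multiply by 9609 repeatedly:
  9609^6538=10150  9609^6539=1656  9609^6540=6152  9609^6541=8010  9609^6542=5619
  9609^6543=12080  9609^6544=6830  9609^6545=2857  9609^6546=4127  9609^6547=6662
  9609^6548=2420  9609^6549=1069  9609^6550=7776
Found 7776 at exponent 6550.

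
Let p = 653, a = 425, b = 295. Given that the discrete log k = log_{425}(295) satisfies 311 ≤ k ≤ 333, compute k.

325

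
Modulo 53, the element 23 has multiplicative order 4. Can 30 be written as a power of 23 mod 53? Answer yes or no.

30 ∈ ⟨23⟩ iff 30^4 ≡ 1 (mod 53), since |⟨23⟩| = 4.
30^4 mod 53 = 1.
Since 1 = 1, 30 lies in the subgroup.

yes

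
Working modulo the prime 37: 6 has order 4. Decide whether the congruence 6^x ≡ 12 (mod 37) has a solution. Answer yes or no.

⟨6⟩ has order 4; its elements mod 37 are {1, 6, 31, 36}.
12 is not in this set.

no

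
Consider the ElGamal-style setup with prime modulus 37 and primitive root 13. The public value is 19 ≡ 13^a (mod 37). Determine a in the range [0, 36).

13

Successive powers of 13 modulo 37:
  13^0=1  13^1=13  13^2=21  13^3=14  13^4=34  13^5=35
  13^6=11  13^7=32  13^8=9  13^9=6  13^10=4  13^11=15
  13^12=10  13^13=19
So 13^13 ≡ 19 (mod 37), giving a = 13.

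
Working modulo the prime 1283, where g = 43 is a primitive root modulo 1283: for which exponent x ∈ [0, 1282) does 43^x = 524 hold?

190

Baby-step giant-step with m = ceil(sqrt(1282)) = 36.
Baby table (43^j mod 1283 for j=0..35):
  0:1  1:43  2:566  3:1244  4:889  5:1020  6:238  7:1253
  8:1276  9:982  10:1170  11:273  12:192  13:558  14:900  15:210
  16:49  17:824  18:791  19:655  20:1222  21:1226  22:115  23:1096
  24:940  25:647  26:878  27:547  28:427  29:399  30:478  31:26
  32:1118  33:603  34:269  35:20
Giant step factor: 43^(-36) ≡ 825 (mod 1283).
Scan 524·825^i mod 1283 for i = 0, 1, …:
  i=0: 524   i=1: 1212   i=2: 443   i=3: 1103
  i=4: 328   i=5: 1170
Match at i=5, j=10: x = 5·36 + 10 = 190.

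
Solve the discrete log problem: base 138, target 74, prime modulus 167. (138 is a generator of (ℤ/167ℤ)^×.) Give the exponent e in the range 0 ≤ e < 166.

113

Baby-step giant-step with m = ceil(sqrt(166)) = 13.
Baby table (138^j mod 167 for j=0..12):
  0:1  1:138  2:6  3:160  4:36  5:125  6:49  7:82
  8:127  9:158  10:94  11:113  12:63
Giant step factor: 138^(-13) ≡ 117 (mod 167).
Scan 74·117^i mod 167 for i = 0, 1, …:
  i=0: 74   i=1: 141   i=2: 131   i=3: 130
  i=4: 13   i=5: 18   i=6: 102   i=7: 77
  i=8: 158
Match at i=8, j=9: e = 8·13 + 9 = 113.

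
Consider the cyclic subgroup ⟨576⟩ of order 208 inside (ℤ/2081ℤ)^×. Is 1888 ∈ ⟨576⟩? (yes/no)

yes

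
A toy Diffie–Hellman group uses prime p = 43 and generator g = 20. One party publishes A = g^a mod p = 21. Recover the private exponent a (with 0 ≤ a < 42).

18

Baby-step giant-step with m = ceil(sqrt(42)) = 7.
Baby table (20^j mod 43 for j=0..6):
  0:1  1:20  2:13  3:2  4:40  5:26  6:4
Giant step factor: 20^(-7) ≡ 7 (mod 43).
Scan 21·7^i mod 43 for i = 0, 1, …:
  i=0: 21   i=1: 18   i=2: 40
Match at i=2, j=4: a = 2·7 + 4 = 18.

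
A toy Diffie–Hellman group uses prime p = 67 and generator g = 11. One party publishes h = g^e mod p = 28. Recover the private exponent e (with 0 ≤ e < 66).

53

Baby-step giant-step with m = ceil(sqrt(66)) = 9.
Baby table (11^j mod 67 for j=0..8):
  0:1  1:11  2:54  3:58  4:35  5:50  6:14  7:20
  8:19
Giant step factor: 11^(-9) ≡ 42 (mod 67).
Scan 28·42^i mod 67 for i = 0, 1, …:
  i=0: 28   i=1: 37   i=2: 13   i=3: 10
  i=4: 18   i=5: 19
Match at i=5, j=8: e = 5·9 + 8 = 53.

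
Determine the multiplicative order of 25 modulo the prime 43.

21

The order of 25 must divide p − 1 = 42 = 2 · 3 · 7.
Divisors: 1, 2, 3, 6, 7, 14, 21, 42.
Check each in increasing order: 25^1 ≡ 25;  25^2 ≡ 23;  25^3 ≡ 16;  25^6 ≡ 41;  25^7 ≡ 36;  25^14 ≡ 6;  25^21 ≡ 1.
Smallest exponent giving 1 is 21.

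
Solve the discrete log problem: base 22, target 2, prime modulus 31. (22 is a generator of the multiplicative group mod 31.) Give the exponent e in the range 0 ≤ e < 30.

12

Successive powers of 22 modulo 31:
  22^0=1  22^1=22  22^2=19  22^3=15  22^4=20  22^5=6
  22^6=8  22^7=21  22^8=28  22^9=27  22^10=5  22^11=17
  22^12=2
So 22^12 ≡ 2 (mod 31), giving e = 12.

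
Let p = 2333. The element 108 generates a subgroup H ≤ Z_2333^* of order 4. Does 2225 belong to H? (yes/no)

⟨108⟩ has order 4; its elements mod 2333 are {1, 108, 2225, 2332}.
2225 is in this set.

yes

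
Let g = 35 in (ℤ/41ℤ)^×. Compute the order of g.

The order of 35 must divide p − 1 = 40 = 2^3 · 5.
Divisors: 1, 2, 4, 5, 8, 10, 20, 40.
Check each in increasing order: 35^1 ≡ 35;  35^2 ≡ 36;  35^4 ≡ 25;  35^5 ≡ 14;  35^8 ≡ 10;  35^10 ≡ 32;  35^20 ≡ 40;  35^40 ≡ 1.
Smallest exponent giving 1 is 40.

40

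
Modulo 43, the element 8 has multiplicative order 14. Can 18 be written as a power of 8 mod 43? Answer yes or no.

⟨8⟩ has order 14; its elements mod 43 are {1, 2, 4, 8, 11, 16, 21, 22, 27, 32, 35, 39, 41, 42}.
18 is not in this set.

no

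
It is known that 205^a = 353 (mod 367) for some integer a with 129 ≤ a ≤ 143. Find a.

139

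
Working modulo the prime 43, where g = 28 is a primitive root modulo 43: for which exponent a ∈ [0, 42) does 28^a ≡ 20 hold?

Baby-step giant-step with m = ceil(sqrt(42)) = 7.
Baby table (28^j mod 43 for j=0..6):
  0:1  1:28  2:10  3:22  4:14  5:5  6:11
Giant step factor: 28^(-7) ≡ 37 (mod 43).
Scan 20·37^i mod 43 for i = 0, 1, …:
  i=0: 20   i=1: 9   i=2: 32   i=3: 23
  i=4: 34   i=5: 11
Match at i=5, j=6: a = 5·7 + 6 = 41.

41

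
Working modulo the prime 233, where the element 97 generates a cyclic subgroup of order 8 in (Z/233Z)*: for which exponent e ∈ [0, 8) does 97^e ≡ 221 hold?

7

Successive powers of 97 modulo 233:
  97^0=1  97^1=97  97^2=89  97^3=12  97^4=232  97^5=136
  97^6=144  97^7=221
So 97^7 ≡ 221 (mod 233), giving e = 7.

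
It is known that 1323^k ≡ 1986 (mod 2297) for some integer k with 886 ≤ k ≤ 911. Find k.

Compute 1323^886 mod 2297 = 660, then multiply by 1323 repeatedly:
  1323^886=660  1323^887=320  1323^888=712  1323^889=206  1323^890=1492
  1323^891=793  1323^892=1707  1323^893=410  1323^894=338  1323^895=1556
  1323^896=476  1323^897=370  1323^898=249  1323^899=956  1323^900=1438
  1323^901=558  1323^902=897  1323^903=1479  1323^904=1970  1323^905=1512
  1323^906=1986
Found 1986 at exponent 906.

906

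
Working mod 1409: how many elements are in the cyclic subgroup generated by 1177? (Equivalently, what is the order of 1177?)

The order of 1177 must divide p − 1 = 1408 = 2^7 · 11.
Divisors: 1, 2, 4, 8, 11, 16, 22, 32, 44, 64, 88, 128, 176, 352, 704, 1408.
Check each in increasing order: 1177^1 ≡ 1177;  1177^2 ≡ 282;  1177^4 ≡ 620;  1177^8 ≡ 1152;  1177^11 ≡ 371;  1177^16 ≡ 1235;  1177^22 ≡ 968;  1177^32 ≡ 687;  1177^44 ≡ 39;  1177^64 ≡ 1363;  1177^88 ≡ 112;  1177^128 ≡ 707;  1177^176 ≡ 1272;  1177^352 ≡ 452;  1177^704 ≡ 1408;  1177^1408 ≡ 1.
Smallest exponent giving 1 is 1408.

1408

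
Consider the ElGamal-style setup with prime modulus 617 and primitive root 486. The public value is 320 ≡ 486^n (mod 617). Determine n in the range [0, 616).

65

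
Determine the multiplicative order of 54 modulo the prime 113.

112

The order of 54 must divide p − 1 = 112 = 2^4 · 7.
Divisors: 1, 2, 4, 7, 8, 14, 16, 28, 56, 112.
Check each in increasing order: 54^1 ≡ 54;  54^2 ≡ 91;  54^4 ≡ 32;  54^7 ≡ 65;  54^8 ≡ 7;  54^14 ≡ 44;  54^16 ≡ 49;  54^28 ≡ 15;  54^56 ≡ 112;  54^112 ≡ 1.
Smallest exponent giving 1 is 112.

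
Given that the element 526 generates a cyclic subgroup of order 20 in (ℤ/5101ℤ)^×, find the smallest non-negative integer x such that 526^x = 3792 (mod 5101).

Successive powers of 526 modulo 5101:
  526^0=1  526^1=526  526^2=1222  526^3=46  526^4=3792
So 526^4 ≡ 3792 (mod 5101), giving x = 4.

4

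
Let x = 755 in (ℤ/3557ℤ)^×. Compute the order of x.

The order of 755 must divide p − 1 = 3556 = 2^2 · 7 · 127.
Divisors: 1, 2, 4, 7, 14, 28, 127, 254, 508, 889, 1778, 3556.
Check each in increasing order: 755^1 ≡ 755;  755^2 ≡ 905;  755^4 ≡ 915;  755^7 ≡ 520;  755^14 ≡ 68;  755^28 ≡ 1067;  755^127 ≡ 496;  755^254 ≡ 583;  755^508 ≡ 1974;  755^889 ≡ 943;  755^1778 ≡ 3556;  755^3556 ≡ 1.
Smallest exponent giving 1 is 3556.

3556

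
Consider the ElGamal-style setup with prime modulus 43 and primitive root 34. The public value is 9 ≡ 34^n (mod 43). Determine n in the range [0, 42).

22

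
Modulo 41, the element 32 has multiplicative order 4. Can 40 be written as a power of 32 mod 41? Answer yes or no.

yes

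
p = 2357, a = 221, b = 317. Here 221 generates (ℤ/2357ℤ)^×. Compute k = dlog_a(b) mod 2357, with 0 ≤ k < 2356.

1826

Baby-step giant-step with m = ceil(sqrt(2356)) = 49.
Baby table (221^j mod 2357 for j=0..48):
  0:1  1:221  2:1701  3:1158  4:1362  5:1663  6:2188  7:363
  8:85  9:2286  10:808  11:1793  12:277  13:2292  14:2134  15:214
  16:154  17:1036  18:327  19:1557  20:2332  21:1546  22:2258  23:1691
  24:1305  25:851  26:1868  27:353  28:232  29:1775  30:1013  31:2315
  32:146  33:1625  34:861  35:1721  36:864  37:27  38:1253  39:1144
  40:625  41:1419  42:118  43:151  44:373  45:2295  46:440  47:603
  48:1271
Giant step factor: 221^(-49) ≡ 803 (mod 2357).
Scan 317·803^i mod 2357 for i = 0, 1, …:
  i=0: 317   i=1: 2352   i=2: 699   i=3: 331
  i=4: 1809   i=5: 715   i=6: 1394   i=7: 2164
  i=8: 583   i=9: 1463     …   i=36: 1764
  i=37: 2292
Match at i=37, j=13: k = 37·49 + 13 = 1826.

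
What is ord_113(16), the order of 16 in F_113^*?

The order of 16 must divide p − 1 = 112 = 2^4 · 7.
Divisors: 1, 2, 4, 7, 8, 14, 16, 28, 56, 112.
Check each in increasing order: 16^1 ≡ 16;  16^2 ≡ 30;  16^4 ≡ 109;  16^7 ≡ 1.
Smallest exponent giving 1 is 7.

7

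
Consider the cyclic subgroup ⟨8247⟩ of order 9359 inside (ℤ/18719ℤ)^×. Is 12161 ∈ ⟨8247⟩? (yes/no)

yes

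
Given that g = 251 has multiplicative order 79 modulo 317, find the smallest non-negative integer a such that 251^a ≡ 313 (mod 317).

42

Baby-step giant-step with m = ceil(sqrt(79)) = 9.
Baby table (251^j mod 317 for j=0..8):
  0:1  1:251  2:235  3:23  4:67  5:16  6:212  7:273
  8:51
Giant step factor: 251^(-9) ≡ 131 (mod 317).
Scan 313·131^i mod 317 for i = 0, 1, …:
  i=0: 313   i=1: 110   i=2: 145   i=3: 292
  i=4: 212
Match at i=4, j=6: a = 4·9 + 6 = 42.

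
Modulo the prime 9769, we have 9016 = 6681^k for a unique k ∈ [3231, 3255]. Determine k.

Compute 6681^3231 mod 9769 = 2390, then multiply by 6681 repeatedly:
  6681^3231=2390  6681^3232=5044  6681^3233=5683  6681^3234=5789  6681^3235=838
  6681^3236=1041  6681^3237=9162  6681^3238=8537  6681^3239=4275  6681^3240=6488
  6681^3241=1275  6681^3242=9476  6681^3243=6036  6681^3244=84  6681^3245=4371
  6681^3246=3110  6681^3247=9016
Found 9016 at exponent 3247.

3247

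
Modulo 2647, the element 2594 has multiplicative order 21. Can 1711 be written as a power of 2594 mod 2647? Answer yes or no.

⟨2594⟩ has order 21; its elements mod 2647 are {1, 162, 185, 391, 446, 453, 542, 783, 853, 855, 866, 1390, 1632, 1748, 1917, 2002, 2331, 2421, 2437, 2461, 2594}.
1711 is not in this set.

no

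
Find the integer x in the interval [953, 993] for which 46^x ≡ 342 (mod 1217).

974

Compute 46^953 mod 1217 = 849, then multiply by 46 repeatedly:
  46^953=849  46^954=110  46^955=192  46^956=313  46^957=1011
  46^958=260  46^959=1007  46^960=76  46^961=1062  46^962=172
  46^963=610  46^964=69  46^965=740  46^966=1181  46^967=778
  46^968=495  46^969=864  46^970=800  46^971=290  46^972=1170
  46^973=272  46^974=342
Found 342 at exponent 974.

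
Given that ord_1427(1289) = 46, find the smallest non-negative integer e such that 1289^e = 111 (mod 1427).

10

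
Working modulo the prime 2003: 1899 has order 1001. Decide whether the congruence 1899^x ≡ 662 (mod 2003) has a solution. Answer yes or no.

yes

662 ∈ ⟨1899⟩ iff 662^1001 ≡ 1 (mod 2003), since |⟨1899⟩| = 1001.
662^1001 mod 2003 = 1.
Since 1 = 1, 662 lies in the subgroup.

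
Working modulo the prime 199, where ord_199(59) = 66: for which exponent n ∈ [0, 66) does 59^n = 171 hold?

Baby-step giant-step with m = ceil(sqrt(66)) = 9.
Baby table (59^j mod 199 for j=0..8):
  0:1  1:59  2:98  3:11  4:52  5:83  6:121  7:174
  8:117
Giant step factor: 59^(-9) ≡ 138 (mod 199).
Scan 171·138^i mod 199 for i = 0, 1, …:
  i=0: 171   i=1: 116   i=2: 88   i=3: 5
  i=4: 93   i=5: 98
Match at i=5, j=2: n = 5·9 + 2 = 47.

47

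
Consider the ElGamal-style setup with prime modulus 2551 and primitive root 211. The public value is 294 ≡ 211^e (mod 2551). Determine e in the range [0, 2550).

2089

Baby-step giant-step with m = ceil(sqrt(2550)) = 51.
Baby table (211^j mod 2551 for j=0..50):
  0:1  1:211  2:1154  3:1149  4:94  5:1977  6:1334  7:864
  8:1183  9:2166  10:397  11:2135  12:1509  13:2075  14:1604  15:1712
  16:1541  17:1174  18:267  19:215  20:1998  21:663  22:2139  23:2353
  24:1589  25:1098  26:2088  27:1796  28:1408  29:1172  30:2396  31:458
  32:2251  33:475  34:736  35:2236  36:2412  37:1283  38:307  39:1002
  40:2240  41:705  42:797  43:2352  44:1378  45:2495  46:939  47:1702
  48:1982  49:2389  50:1532
Giant step factor: 211^(-51) ≡ 1323 (mod 2551).
Scan 294·1323^i mod 2551 for i = 0, 1, …:
  i=0: 294   i=1: 1210   i=2: 1353   i=3: 1768
  i=4: 2348   i=5: 1837   i=6: 1799   i=7: 2545
  i=8: 2266   i=9: 493     …   i=39: 104
  i=40: 2389
Match at i=40, j=49: e = 40·51 + 49 = 2089.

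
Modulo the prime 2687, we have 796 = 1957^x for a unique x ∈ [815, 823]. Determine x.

Compute 1957^815 mod 2687 = 1897, then multiply by 1957 repeatedly:
  1957^815=1897  1957^816=1682  1957^817=99  1957^818=279  1957^819=542
  1957^820=2016  1957^821=796
Found 796 at exponent 821.

821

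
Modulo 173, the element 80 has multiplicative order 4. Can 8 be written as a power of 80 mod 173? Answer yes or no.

no

⟨80⟩ has order 4; its elements mod 173 are {1, 80, 93, 172}.
8 is not in this set.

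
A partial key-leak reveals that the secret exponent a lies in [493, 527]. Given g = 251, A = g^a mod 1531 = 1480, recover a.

Compute 251^493 mod 1531 = 557, then multiply by 251 repeatedly:
  251^493=557  251^494=486  251^495=1037  251^496=17  251^497=1205
  251^498=848  251^499=39  251^500=603  251^501=1315  251^502=900
  251^503=843  251^504=315  251^505=984  251^506=493  251^507=1263
  251^508=96  251^509=1131  251^510=646  251^511=1391  251^512=73
  251^513=1482  251^514=1480
Found 1480 at exponent 514.

514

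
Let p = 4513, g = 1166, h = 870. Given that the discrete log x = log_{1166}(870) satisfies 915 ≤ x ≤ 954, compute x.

Compute 1166^915 mod 4513 = 3764, then multiply by 1166 repeatedly:
  1166^915=3764  1166^916=2188  1166^917=1363  1166^918=682  1166^919=924
  1166^920=3290  1166^921=90  1166^922=1141  1166^923=3584  1166^924=4419
  1166^925=3221  1166^926=870
Found 870 at exponent 926.

926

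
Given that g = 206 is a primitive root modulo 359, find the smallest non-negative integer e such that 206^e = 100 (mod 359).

128

Baby-step giant-step with m = ceil(sqrt(358)) = 19.
Baby table (206^j mod 359 for j=0..18):
  0:1  1:206  2:74  3:166  4:91  5:78  6:272  7:28
  8:24  9:277  10:340  11:35  12:30  13:77  14:66  15:313
  16:217  17:186  18:262
Giant step factor: 206^(-19) ≡ 103 (mod 359).
Scan 100·103^i mod 359 for i = 0, 1, …:
  i=0: 100   i=1: 248   i=2: 55   i=3: 280
  i=4: 120   i=5: 154   i=6: 66
Match at i=6, j=14: e = 6·19 + 14 = 128.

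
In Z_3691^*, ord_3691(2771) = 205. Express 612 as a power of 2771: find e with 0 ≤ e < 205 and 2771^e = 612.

85

Baby-step giant-step with m = ceil(sqrt(205)) = 15.
Baby table (2771^j mod 3691 for j=0..14):
  0:1  1:2771  2:1161  3:2270  4:706  5:96  6:264  7:726
  8:151  9:1338  10:1834  11:3198  12:3258  13:3423  14:2954
Giant step factor: 2771^(-15) ≡ 224 (mod 3691).
Scan 612·224^i mod 3691 for i = 0, 1, …:
  i=0: 612   i=1: 521   i=2: 2283   i=3: 2034
  i=4: 1623   i=5: 1834
Match at i=5, j=10: e = 5·15 + 10 = 85.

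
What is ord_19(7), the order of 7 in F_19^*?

The order of 7 must divide p − 1 = 18 = 2 · 3^2.
Divisors: 1, 2, 3, 6, 9, 18.
Check each in increasing order: 7^1 ≡ 7;  7^2 ≡ 11;  7^3 ≡ 1.
Smallest exponent giving 1 is 3.

3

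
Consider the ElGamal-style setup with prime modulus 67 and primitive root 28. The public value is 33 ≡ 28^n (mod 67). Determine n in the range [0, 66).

Baby-step giant-step with m = ceil(sqrt(66)) = 9.
Baby table (28^j mod 67 for j=0..8):
  0:1  1:28  2:47  3:43  4:65  5:11  6:40  7:48
  8:4
Giant step factor: 28^(-9) ≡ 3 (mod 67).
Scan 33·3^i mod 67 for i = 0, 1, …:
  i=0: 33   i=1: 32   i=2: 29   i=3: 20
  i=4: 60   i=5: 46   i=6: 4
Match at i=6, j=8: n = 6·9 + 8 = 62.

62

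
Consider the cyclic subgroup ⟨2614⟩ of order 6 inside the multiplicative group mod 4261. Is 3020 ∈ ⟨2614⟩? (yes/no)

no

3020 ∈ ⟨2614⟩ iff 3020^6 ≡ 1 (mod 4261), since |⟨2614⟩| = 6.
3020^6 mod 4261 = 325.
Since 325 ≠ 1, 3020 does not lie in the subgroup.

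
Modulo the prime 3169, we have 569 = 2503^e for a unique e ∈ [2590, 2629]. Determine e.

2622

Compute 2503^2590 mod 3169 = 1911, then multiply by 2503 repeatedly:
  2503^2590=1911  2503^2591=1212  2503^2592=903  2503^2593=712  2503^2594=1158
  2503^2595=2008  2503^2596=3159  2503^2597=322  2503^2598=1040  2503^2599=1371
  2503^2600=2755  2503^2601=21  2503^2602=1859  2503^2603=985  2503^2604=3142
  2503^2605=2137  2503^2606=2808  2503^2607=2751  2503^2608=2685  2503^2609=2275
  2503^2610=2801  2503^2611=1075  2503^2612=244  2503^2613=2284  2503^2614=3145
  2503^2615=139  2503^2616=2496  2503^2617=1389  2503^2618=274  2503^2619=1318
  2503^2620=25  2503^2621=2364  2503^2622=569
Found 569 at exponent 2622.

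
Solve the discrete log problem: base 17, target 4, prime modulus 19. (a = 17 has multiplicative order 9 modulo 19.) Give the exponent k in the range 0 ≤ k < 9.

2

Successive powers of 17 modulo 19:
  17^0=1  17^1=17  17^2=4
So 17^2 ≡ 4 (mod 19), giving k = 2.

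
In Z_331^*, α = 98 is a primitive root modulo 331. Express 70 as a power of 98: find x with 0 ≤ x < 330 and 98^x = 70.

Baby-step giant-step with m = ceil(sqrt(330)) = 19.
Baby table (98^j mod 331 for j=0..18):
  0:1  1:98  2:5  3:159  4:25  5:133  6:125  7:3
  8:294  9:15  10:146  11:75  12:68  13:44  14:9  15:220
  16:45  17:107  18:225
Giant step factor: 98^(-19) ≡ 86 (mod 331).
Scan 70·86^i mod 331 for i = 0, 1, …:
  i=0: 70   i=1: 62   i=2: 36   i=3: 117
  i=4: 132   i=5: 98
Match at i=5, j=1: x = 5·19 + 1 = 96.

96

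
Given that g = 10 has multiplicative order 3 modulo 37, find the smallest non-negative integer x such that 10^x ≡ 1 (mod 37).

0

Successive powers of 10 modulo 37:
  10^0=1
So 10^0 ≡ 1 (mod 37), giving x = 0.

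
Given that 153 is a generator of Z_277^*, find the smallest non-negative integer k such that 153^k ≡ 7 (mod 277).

98

Baby-step giant-step with m = ceil(sqrt(276)) = 17.
Baby table (153^j mod 277 for j=0..16):
  0:1  1:153  2:141  3:244  4:214  5:56  6:258  7:140
  8:91  9:73  10:89  11:44  12:84  13:110  14:210  15:275
  16:248
Giant step factor: 153^(-17) ≡ 166 (mod 277).
Scan 7·166^i mod 277 for i = 0, 1, …:
  i=0: 7   i=1: 54   i=2: 100   i=3: 257
  i=4: 4   i=5: 110
Match at i=5, j=13: k = 5·17 + 13 = 98.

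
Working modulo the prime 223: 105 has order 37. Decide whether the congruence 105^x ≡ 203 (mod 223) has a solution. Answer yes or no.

203 ∈ ⟨105⟩ iff 203^37 ≡ 1 (mod 223), since |⟨105⟩| = 37.
203^37 mod 223 = 183.
Since 183 ≠ 1, 203 does not lie in the subgroup.

no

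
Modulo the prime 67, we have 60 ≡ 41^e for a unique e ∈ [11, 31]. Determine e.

16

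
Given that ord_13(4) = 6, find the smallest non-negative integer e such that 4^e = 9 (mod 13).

Successive powers of 4 modulo 13:
  4^0=1  4^1=4  4^2=3  4^3=12  4^4=9
So 4^4 ≡ 9 (mod 13), giving e = 4.

4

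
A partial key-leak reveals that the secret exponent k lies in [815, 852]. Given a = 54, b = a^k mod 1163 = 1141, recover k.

850

Compute 54^815 mod 1163 = 548, then multiply by 54 repeatedly:
  54^815=548  54^816=517  54^817=6  54^818=324  54^819=51
  54^820=428  54^821=1015  54^822=149  54^823=1068  54^824=685
  54^825=937  54^826=589  54^827=405  54^828=936  54^829=535
  54^830=978  54^831=477  54^832=172  54^833=1147  54^834=299
  54^835=1027  54^836=797  54^837=7  54^838=378  54^839=641
  54^840=887  54^841=215  54^842=1143  54^843=83  54^844=993
  54^845=124  54^846=881  54^847=1054  54^848=1092  54^849=818
  54^850=1141
Found 1141 at exponent 850.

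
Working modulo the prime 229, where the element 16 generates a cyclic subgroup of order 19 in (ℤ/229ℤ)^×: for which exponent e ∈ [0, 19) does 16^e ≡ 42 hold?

Successive powers of 16 modulo 229:
  16^0=1  16^1=16  16^2=27  16^3=203  16^4=42
So 16^4 ≡ 42 (mod 229), giving e = 4.

4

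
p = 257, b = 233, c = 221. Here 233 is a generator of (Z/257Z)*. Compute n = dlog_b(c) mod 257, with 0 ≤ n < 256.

Baby-step giant-step with m = ceil(sqrt(256)) = 16.
Baby table (233^j mod 257 for j=0..15):
  0:1  1:233  2:62  3:54  4:246  5:7  6:89  7:177
  8:121  9:180  10:49  11:109  12:211  13:76  14:232  15:86
Giant step factor: 233^(-16) ≡ 32 (mod 257).
Scan 221·32^i mod 257 for i = 0, 1, …:
  i=0: 221   i=1: 133   i=2: 144   i=3: 239
  i=4: 195   i=5: 72   i=6: 248   i=7: 226
  i=8: 36   i=9: 124   i=10: 113   i=11: 18
  i=12: 62
Match at i=12, j=2: n = 12·16 + 2 = 194.

194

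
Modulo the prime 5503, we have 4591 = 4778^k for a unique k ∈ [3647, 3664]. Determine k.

3654

Compute 4778^3647 mod 5503 = 669, then multiply by 4778 repeatedly:
  4778^3647=669  4778^3648=4742  4778^3649=1425  4778^3650=1439  4778^3651=2295
  4778^3652=3534  4778^3653=2248  4778^3654=4591
Found 4591 at exponent 3654.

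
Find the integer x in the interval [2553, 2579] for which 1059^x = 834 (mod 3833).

2557

Compute 1059^2553 mod 3833 = 495, then multiply by 1059 repeatedly:
  1059^2553=495  1059^2554=2917  1059^2555=3538  1059^2556=1901  1059^2557=834
Found 834 at exponent 2557.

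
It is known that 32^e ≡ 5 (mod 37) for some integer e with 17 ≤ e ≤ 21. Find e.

Compute 32^17 mod 37 = 15, then multiply by 32 repeatedly:
  32^17=15  32^18=36  32^19=5
Found 5 at exponent 19.

19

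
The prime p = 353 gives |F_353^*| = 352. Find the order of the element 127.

176

The order of 127 must divide p − 1 = 352 = 2^5 · 11.
Divisors: 1, 2, 4, 8, 11, 16, 22, 32, 44, 88, 176, 352.
Check each in increasing order: 127^1 ≡ 127;  127^2 ≡ 244;  127^4 ≡ 232;  127^8 ≡ 168;  127^11 ≡ 293;  127^16 ≡ 337;  127^22 ≡ 70;  127^32 ≡ 256;  127^44 ≡ 311;  127^88 ≡ 352;  127^176 ≡ 1.
Smallest exponent giving 1 is 176.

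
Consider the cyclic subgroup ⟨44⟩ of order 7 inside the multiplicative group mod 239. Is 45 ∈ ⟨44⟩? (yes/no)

no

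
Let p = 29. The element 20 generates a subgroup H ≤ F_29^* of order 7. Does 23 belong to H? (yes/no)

yes

⟨20⟩ has order 7; its elements mod 29 are {1, 7, 16, 20, 23, 24, 25}.
23 is in this set.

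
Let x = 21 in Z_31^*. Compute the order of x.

The order of 21 must divide p − 1 = 30 = 2 · 3 · 5.
Divisors: 1, 2, 3, 5, 6, 10, 15, 30.
Check each in increasing order: 21^1 ≡ 21;  21^2 ≡ 7;  21^3 ≡ 23;  21^5 ≡ 6;  21^6 ≡ 2;  21^10 ≡ 5;  21^15 ≡ 30;  21^30 ≡ 1.
Smallest exponent giving 1 is 30.

30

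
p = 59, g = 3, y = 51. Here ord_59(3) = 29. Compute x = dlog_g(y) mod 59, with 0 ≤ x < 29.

25

Successive powers of 3 modulo 59:
  3^0=1  3^1=3  3^2=9  3^3=27  3^4=22  3^5=7
  3^6=21  3^7=4  3^8=12  3^9=36  3^10=49  3^11=29
  3^12=28  3^13=25  3^14=16  3^15=48  3^16=26  3^17=19
  3^18=57  3^19=53  3^20=41  3^21=5  3^22=15  3^23=45
  3^24=17  3^25=51
So 3^25 ≡ 51 (mod 59), giving x = 25.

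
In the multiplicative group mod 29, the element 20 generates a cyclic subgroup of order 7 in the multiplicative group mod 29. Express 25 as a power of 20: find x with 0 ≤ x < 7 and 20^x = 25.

3

Successive powers of 20 modulo 29:
  20^0=1  20^1=20  20^2=23  20^3=25
So 20^3 ≡ 25 (mod 29), giving x = 3.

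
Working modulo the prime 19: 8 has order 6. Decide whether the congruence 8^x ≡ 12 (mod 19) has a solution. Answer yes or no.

yes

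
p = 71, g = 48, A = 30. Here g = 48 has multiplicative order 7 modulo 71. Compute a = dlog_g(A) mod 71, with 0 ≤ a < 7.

Successive powers of 48 modulo 71:
  48^0=1  48^1=48  48^2=32  48^3=45  48^4=30
So 48^4 ≡ 30 (mod 71), giving a = 4.

4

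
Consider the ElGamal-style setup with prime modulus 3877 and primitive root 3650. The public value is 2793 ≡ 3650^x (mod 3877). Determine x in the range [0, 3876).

Baby-step giant-step with m = ceil(sqrt(3876)) = 63.
Baby table (3650^j mod 3877 for j=0..62):
  0:1  1:3650  2:1128  3:3703  4:728  5:1455  6:3137  7:1269
  8:2712  9:819  10:183  11:1106  12:943  13:3051  14:1406  15:2629
  16:275  17:3484  18:40  19:2551  20:2473  21:794  22:1981  23:45
  24:1416  25:359  26:3801  27:1744  28:3443  29:1593  30:2827  31:1853
  32:1962  33:481  34:3246  35:3665  36:1600  37:1238  38:1995  39:744
  40:1700  41:1800  42:2362  43:2729  44:837  45:3851  46:2025  47:1688
  48:647  49:457  50:940  51:3732  52:1899  53:3151  54:1968  55:2996
  56:2260  57:2621  58:2091  59:2214  60:1432  61:604  62:2464
Giant step factor: 3650^(-63) ≡ 3329 (mod 3877).
Scan 2793·3329^i mod 3877 for i = 0, 1, …:
  i=0: 2793   i=1: 851   i=2: 2769   i=3: 2372
  i=4: 2816   i=5: 3755   i=6: 947   i=7: 562
  i=8: 2184   i=9: 1161   i=10: 3477   i=11: 2088
  i=12: 3368   i=13: 3665
Match at i=13, j=35: x = 13·63 + 35 = 854.

854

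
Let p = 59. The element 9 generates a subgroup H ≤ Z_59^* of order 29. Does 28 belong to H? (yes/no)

28 ∈ ⟨9⟩ iff 28^29 ≡ 1 (mod 59), since |⟨9⟩| = 29.
28^29 mod 59 = 1.
Since 1 = 1, 28 lies in the subgroup.

yes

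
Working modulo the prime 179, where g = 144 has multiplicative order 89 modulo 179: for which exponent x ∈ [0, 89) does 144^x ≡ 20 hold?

Baby-step giant-step with m = ceil(sqrt(89)) = 10.
Baby table (144^j mod 179 for j=0..9):
  0:1  1:144  2:151  3:85  4:68  5:126  6:65  7:52
  8:149  9:155
Giant step factor: 144^(-10) ≡ 13 (mod 179).
Scan 20·13^i mod 179 for i = 0, 1, …:
  i=0: 20   i=1: 81   i=2: 158   i=3: 85
Match at i=3, j=3: x = 3·10 + 3 = 33.

33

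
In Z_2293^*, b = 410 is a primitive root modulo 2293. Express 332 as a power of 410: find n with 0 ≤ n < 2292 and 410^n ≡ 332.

Successive powers of 410 modulo 2293:
  410^0=1  410^1=410  410^2=711  410^3=299  410^4=1061  410^5=1633
  410^6=2267  410^7=805  410^8=2151  410^9=1398  410^10=2223  410^11=1109
  410^12=676  410^13=2000  410^14=1399  410^15=340  410^16=1820  410^17=975
  410^18=768  410^19=739  410^20=314  410^21=332
So 410^21 ≡ 332 (mod 2293), giving n = 21.

21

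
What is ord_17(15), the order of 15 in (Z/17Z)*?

8

The order of 15 must divide p − 1 = 16 = 2^4.
Divisors: 1, 2, 4, 8, 16.
Check each in increasing order: 15^1 ≡ 15;  15^2 ≡ 4;  15^4 ≡ 16;  15^8 ≡ 1.
Smallest exponent giving 1 is 8.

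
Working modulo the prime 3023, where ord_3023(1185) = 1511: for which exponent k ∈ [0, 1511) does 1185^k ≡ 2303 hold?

1429

Baby-step giant-step with m = ceil(sqrt(1511)) = 39.
Baby table (1185^j mod 3023 for j=0..38):
  0:1  1:1185  2:1553  3:2321  4:2478  5:1097  6:55  7:1692
  8:771  9:689  10:255  11:2898  12:2  13:2370  14:83  15:1619
  16:1933  17:2194  18:110  19:361  20:1542  21:1378  22:510  23:2773
  24:4  25:1717  26:166  27:215  28:843  29:1365  30:220  31:722
  32:61  33:2756  34:1020  35:2523  36:8  37:411  38:332
Giant step factor: 1185^(-39) ≡ 232 (mod 3023).
Scan 2303·232^i mod 3023 for i = 0, 1, …:
  i=0: 2303   i=1: 2248   i=2: 1580   i=3: 777
  i=4: 1907   i=5: 1066   i=6: 2449   i=7: 2867
  i=8: 84   i=9: 1350     …   i=35: 698
  i=36: 1717
Match at i=36, j=25: k = 36·39 + 25 = 1429.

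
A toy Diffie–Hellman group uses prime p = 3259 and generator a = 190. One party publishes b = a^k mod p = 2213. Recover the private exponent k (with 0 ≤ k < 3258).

3121

Baby-step giant-step with m = ceil(sqrt(3258)) = 58.
Baby table (190^j mod 3259 for j=0..57):
  0:1  1:190  2:251  3:2064  4:1080  5:3142  6:583  7:3223
  8:2937  9:741  10:653  11:228  12:953  13:1825  14:1296  15:1815
  16:2655  17:2564  18:1569  19:1541  20:2739  21:2229  22:3099  23:2190
  24:2207  25:2178  26:3186  27:2425  28:1231  29:2501  30:2635  31:2023
  32:3067  33:2628  34:693  35:1310  36:1216  37:2910  38:2129  39:394
  40:3162  41:1124  42:1725  43:1850  44:2787  45:1572  46:2111  47:233
  48:1903  49:3080  50:1839  51:697  52:2070  53:2220  54:1389  55:3190
  56:3185  57:2235
Giant step factor: 190^(-58) ≡ 1134 (mod 3259).
Scan 2213·1134^i mod 3259 for i = 0, 1, …:
  i=0: 2213   i=1: 112   i=2: 3166   i=3: 2085
  i=4: 1615   i=5: 3111   i=6: 1636   i=7: 853
  i=8: 2638   i=9: 2989     …   i=52: 210
  i=53: 233
Match at i=53, j=47: k = 53·58 + 47 = 3121.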